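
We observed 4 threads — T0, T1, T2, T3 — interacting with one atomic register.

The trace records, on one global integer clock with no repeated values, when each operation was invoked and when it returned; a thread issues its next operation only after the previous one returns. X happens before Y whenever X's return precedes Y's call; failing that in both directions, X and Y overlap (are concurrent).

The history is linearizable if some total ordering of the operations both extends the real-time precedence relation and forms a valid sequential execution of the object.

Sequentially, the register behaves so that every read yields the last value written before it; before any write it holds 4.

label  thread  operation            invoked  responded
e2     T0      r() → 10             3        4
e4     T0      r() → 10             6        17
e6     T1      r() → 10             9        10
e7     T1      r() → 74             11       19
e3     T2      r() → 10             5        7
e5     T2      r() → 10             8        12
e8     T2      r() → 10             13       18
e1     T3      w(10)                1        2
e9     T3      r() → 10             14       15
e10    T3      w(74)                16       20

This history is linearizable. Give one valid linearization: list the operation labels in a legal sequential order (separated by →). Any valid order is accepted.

1. e1 w(10), leaving value 10
2. e2 r() → 10, leaving value 10
3. e3 r() → 10, leaving value 10
4. e4 r() → 10, leaving value 10
5. e5 r() → 10, leaving value 10
6. e6 r() → 10, leaving value 10
7. e8 r() → 10, leaving value 10
8. e9 r() → 10, leaving value 10
9. e10 w(74), leaving value 74
10. e7 r() → 74, leaving value 74

e1 → e2 → e3 → e4 → e5 → e6 → e8 → e9 → e10 → e7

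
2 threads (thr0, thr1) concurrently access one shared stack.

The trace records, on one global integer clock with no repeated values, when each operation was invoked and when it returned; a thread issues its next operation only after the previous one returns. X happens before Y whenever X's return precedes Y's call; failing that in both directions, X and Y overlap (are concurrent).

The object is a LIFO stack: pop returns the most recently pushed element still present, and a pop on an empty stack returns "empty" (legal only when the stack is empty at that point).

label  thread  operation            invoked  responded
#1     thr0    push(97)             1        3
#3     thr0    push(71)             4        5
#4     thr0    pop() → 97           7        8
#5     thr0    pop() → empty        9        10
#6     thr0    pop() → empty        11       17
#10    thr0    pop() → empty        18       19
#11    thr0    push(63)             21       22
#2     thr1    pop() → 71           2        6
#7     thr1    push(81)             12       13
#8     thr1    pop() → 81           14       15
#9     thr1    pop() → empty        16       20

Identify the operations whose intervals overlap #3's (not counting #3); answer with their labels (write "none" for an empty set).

#2

#3 spans [4,5]: anything still running between times 4 and 5 counts as concurrent
#1 [1,3]: before
#2 [2,6]: concurrent
#4 [7,8]: after
#5 [9,10]: after
#6 [11,17]: after
#7 [12,13]: after
#8 [14,15]: after
#9 [16,20]: after
#10 [18,19]: after
#11 [21,22]: after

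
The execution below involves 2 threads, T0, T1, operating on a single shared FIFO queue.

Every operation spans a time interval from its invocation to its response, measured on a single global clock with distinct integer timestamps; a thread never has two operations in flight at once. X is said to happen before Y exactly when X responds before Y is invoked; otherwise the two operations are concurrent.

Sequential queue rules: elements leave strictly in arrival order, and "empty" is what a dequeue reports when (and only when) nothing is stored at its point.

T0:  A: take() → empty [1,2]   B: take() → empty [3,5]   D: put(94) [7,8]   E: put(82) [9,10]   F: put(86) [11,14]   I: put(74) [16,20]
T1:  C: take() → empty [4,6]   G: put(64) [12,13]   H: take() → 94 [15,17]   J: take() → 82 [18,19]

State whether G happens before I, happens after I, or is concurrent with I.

before

G spans [12,13], I spans [16,20]
resp(G)=13 < inv(I)=16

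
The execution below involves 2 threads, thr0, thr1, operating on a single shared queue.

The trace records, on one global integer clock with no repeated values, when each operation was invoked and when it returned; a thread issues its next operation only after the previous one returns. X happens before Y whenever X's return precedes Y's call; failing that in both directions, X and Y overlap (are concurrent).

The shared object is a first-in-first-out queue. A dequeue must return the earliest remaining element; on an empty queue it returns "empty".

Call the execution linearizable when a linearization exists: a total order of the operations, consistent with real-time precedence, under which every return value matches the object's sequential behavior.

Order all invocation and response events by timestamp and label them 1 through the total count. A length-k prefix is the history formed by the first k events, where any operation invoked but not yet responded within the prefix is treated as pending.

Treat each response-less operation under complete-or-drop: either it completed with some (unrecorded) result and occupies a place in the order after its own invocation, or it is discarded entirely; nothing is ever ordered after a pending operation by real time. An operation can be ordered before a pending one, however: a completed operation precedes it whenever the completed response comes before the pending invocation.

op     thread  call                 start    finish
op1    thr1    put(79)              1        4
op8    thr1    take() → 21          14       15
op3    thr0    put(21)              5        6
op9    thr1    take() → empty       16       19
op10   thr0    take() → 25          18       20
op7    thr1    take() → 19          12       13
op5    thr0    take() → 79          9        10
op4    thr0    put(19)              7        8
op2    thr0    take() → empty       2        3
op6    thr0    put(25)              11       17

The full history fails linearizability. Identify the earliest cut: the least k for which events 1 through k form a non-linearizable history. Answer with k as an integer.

events 1..12 are linearizable, e.g. via op2, op1, op3, op4, op5:
1. op2 take() → empty, leaving queue <>
2. op1 put(79), leaving queue <79>
3. op3 put(21), leaving queue <79,21>
4. op4 put(19), leaving queue <79,21,19>
5. op5 take() → 79, leaving queue <21,19>
adding event 13 (op7 responds at 13) leaves no legal real-time order
include/drop combinations of the 1 pending operation (op6) were all tried; none helps
for example op1, op2, op3, op4, op5, op7 (pending dropped) fails at step 2: op2 take() → empty is not legal there
for example op2, op1, op3, op4, op5, op7 (pending dropped) fails at step 6: op7 take() → 19 is not legal there

13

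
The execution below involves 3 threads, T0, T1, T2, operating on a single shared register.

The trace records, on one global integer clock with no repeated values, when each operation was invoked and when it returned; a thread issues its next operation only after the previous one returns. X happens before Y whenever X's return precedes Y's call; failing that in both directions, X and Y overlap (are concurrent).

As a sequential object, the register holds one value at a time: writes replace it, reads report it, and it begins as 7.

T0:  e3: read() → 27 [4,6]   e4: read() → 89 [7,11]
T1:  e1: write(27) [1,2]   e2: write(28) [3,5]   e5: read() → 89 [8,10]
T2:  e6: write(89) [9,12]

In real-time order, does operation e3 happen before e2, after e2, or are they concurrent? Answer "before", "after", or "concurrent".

e3 spans [4,6], e2 spans [3,5]
the intervals overlap in both directions

concurrent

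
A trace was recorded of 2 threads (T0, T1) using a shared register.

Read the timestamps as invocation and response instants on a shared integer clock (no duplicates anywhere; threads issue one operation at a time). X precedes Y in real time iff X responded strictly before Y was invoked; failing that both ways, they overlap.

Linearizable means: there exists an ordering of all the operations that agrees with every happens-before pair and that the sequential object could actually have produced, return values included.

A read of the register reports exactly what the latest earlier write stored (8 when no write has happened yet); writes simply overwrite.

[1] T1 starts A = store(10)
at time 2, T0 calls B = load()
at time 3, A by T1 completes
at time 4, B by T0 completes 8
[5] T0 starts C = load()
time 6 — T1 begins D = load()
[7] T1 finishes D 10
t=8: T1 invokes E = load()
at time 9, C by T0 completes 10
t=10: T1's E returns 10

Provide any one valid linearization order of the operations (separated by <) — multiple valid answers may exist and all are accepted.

B < A < C < D < E

1. B load() → 8, leaving value 8
2. A store(10), leaving value 10
3. C load() → 10, leaving value 10
4. D load() → 10, leaving value 10
5. E load() → 10, leaving value 10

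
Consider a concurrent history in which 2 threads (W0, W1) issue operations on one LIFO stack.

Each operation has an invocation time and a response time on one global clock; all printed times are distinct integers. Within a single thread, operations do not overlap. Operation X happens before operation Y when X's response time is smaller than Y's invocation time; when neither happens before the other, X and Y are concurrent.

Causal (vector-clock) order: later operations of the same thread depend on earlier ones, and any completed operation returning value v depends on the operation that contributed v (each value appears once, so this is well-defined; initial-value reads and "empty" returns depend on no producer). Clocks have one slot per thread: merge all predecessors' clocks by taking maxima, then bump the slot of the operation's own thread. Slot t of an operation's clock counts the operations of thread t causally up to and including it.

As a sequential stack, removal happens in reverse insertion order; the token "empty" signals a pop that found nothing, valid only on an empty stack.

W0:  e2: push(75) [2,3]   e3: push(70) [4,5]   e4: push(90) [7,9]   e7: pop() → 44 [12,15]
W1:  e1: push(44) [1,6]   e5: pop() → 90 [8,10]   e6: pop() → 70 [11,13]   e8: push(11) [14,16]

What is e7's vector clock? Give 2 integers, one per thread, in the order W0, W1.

VC(e1, invoked at 1): no causal predecessors; +1 on W1 → (0, 1)
VC(e2, invoked at 2): no causal predecessors; +1 on W0 → (1, 0)
merge at e3 (invoked 4): VC(e2)=(1, 0), own-thread bump on W0 → (2, 0)
merge at e4 (invoked 7): VC(e3)=(2, 0), own-thread bump on W0 → (3, 0)
merge at e5 (invoked 8): VC(e1)=(0, 1), VC(e4)=(3, 0), own-thread bump on W1 → (3, 2)
merge at e7 (invoked 12): VC(e1)=(0, 1), VC(e4)=(3, 0), own-thread bump on W0 → (4, 1)
merge at e6 (invoked 11): VC(e3)=(2, 0), VC(e5)=(3, 2), own-thread bump on W1 → (3, 3)
merge at e8 (invoked 14): VC(e6)=(3, 3), own-thread bump on W1 → (3, 4)
target: VC(e7) = (4, 1)

(4, 1)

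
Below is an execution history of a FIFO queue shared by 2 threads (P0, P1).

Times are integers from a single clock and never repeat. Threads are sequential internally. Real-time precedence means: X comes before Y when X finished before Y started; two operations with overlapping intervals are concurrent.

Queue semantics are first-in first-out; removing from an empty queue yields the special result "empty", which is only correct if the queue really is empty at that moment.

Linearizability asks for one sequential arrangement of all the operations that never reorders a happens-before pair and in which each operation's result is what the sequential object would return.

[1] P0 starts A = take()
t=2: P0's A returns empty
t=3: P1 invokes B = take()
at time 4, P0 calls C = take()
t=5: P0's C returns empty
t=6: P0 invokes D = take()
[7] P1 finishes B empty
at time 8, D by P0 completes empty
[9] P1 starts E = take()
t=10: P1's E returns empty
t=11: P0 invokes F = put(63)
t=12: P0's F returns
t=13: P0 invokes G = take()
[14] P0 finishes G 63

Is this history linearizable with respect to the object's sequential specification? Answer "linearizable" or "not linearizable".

linearizable

witness order: A, B, C, D, E, F, G
after step 1 (A take() → empty): queue <>
after step 2 (B take() → empty): queue <>
after step 3 (C take() → empty): queue <>
after step 4 (D take() → empty): queue <>
after step 5 (E take() → empty): queue <>
after step 6 (F put(63)): queue <63>
after step 7 (G take() → 63): queue <>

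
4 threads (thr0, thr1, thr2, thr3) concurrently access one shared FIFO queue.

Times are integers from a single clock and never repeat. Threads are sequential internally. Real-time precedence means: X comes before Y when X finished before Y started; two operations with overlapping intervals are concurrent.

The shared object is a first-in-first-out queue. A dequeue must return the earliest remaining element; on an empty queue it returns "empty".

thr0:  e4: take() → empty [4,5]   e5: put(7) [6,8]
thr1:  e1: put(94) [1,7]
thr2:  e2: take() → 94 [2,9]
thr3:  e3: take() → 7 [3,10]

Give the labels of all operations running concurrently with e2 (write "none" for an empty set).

e2 runs from 2 to 9; window-overlapping ops are concurrent
e1 [1,7]: concurrent
e3 [3,10]: concurrent
e4 [4,5]: concurrent
e5 [6,8]: concurrent

e1, e3, e4, e5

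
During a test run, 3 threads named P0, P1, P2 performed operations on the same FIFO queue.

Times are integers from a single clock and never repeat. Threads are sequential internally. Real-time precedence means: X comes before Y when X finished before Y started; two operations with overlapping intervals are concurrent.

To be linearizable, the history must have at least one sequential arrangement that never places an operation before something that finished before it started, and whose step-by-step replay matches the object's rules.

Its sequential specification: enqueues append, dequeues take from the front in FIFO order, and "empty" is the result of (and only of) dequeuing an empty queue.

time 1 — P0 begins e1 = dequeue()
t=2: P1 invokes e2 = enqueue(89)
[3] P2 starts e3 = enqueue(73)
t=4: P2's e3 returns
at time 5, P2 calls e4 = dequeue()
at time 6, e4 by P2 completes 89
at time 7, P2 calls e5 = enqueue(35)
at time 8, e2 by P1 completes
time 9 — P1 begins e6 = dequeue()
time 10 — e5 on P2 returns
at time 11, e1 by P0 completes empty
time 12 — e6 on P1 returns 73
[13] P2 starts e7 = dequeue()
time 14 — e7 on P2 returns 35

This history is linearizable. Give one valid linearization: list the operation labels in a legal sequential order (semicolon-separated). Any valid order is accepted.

step 1: e1 dequeue() → empty — queue <>
step 2: e2 enqueue(89) — queue <89>
step 3: e3 enqueue(73) — queue <89,73>
step 4: e4 dequeue() → 89 — queue <73>
step 5: e5 enqueue(35) — queue <73,35>
step 6: e6 dequeue() → 73 — queue <35>
step 7: e7 dequeue() → 35 — queue <>

e1; e2; e3; e4; e5; e6; e7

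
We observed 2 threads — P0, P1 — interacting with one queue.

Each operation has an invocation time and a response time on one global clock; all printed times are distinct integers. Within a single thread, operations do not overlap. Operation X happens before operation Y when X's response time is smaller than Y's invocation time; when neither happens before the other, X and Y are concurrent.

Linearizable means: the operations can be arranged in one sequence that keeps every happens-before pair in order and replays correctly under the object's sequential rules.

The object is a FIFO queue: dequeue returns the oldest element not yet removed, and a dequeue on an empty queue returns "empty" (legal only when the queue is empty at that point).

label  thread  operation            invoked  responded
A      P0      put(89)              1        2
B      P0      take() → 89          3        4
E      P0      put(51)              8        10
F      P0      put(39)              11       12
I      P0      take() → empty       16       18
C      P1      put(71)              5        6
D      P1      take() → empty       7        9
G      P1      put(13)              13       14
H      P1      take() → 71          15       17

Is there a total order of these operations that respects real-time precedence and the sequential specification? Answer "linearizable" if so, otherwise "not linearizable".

not linearizable

prefix check: 1..8 passes, 1..9 fails once D's time-9 response joins
exactly one order of the 4 completed ops respects real time; the queue replay fails
every completion of the 1 pending operation (E) was checked; none linearizes
one such order, A, B, C, D (pending dropped), breaks at step 4 where D take() → empty is illegal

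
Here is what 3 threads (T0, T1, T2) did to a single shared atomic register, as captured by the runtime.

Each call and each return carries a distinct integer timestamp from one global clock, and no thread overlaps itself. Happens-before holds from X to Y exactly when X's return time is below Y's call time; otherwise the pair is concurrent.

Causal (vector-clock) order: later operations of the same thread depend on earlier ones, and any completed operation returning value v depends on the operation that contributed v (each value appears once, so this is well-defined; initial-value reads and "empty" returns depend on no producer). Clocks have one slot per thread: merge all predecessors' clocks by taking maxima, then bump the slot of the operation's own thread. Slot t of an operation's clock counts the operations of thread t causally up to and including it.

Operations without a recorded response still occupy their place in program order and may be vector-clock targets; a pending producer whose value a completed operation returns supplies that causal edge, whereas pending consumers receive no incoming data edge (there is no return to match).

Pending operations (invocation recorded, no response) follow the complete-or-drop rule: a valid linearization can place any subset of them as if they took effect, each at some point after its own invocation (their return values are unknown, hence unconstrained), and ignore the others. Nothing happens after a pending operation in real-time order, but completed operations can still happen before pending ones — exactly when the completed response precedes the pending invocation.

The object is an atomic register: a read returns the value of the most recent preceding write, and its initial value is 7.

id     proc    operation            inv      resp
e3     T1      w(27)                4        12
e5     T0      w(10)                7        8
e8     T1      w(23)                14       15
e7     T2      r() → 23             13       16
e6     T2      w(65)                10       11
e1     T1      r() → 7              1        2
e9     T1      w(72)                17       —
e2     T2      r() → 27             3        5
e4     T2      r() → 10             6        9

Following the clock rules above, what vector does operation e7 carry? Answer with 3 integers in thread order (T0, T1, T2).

no predecessors for e1 (invoked 1): T1 increments from zero → (0, 1, 0)
no predecessors for e5 (invoked 7): T0 increments from zero → (1, 0, 0)
VC(e3, invoked at 4): max of VC(e1)=(0, 1, 0), then +1 on thread T1 → (0, 2, 0)
VC(e2, invoked at 3): max of VC(e3)=(0, 2, 0), then +1 on thread T2 → (0, 2, 1)
VC(e8, invoked at 14): max of VC(e3)=(0, 2, 0), then +1 on thread T1 → (0, 3, 0)
VC(e9, invoked at 17): max of VC(e8)=(0, 3, 0), then +1 on thread T1 → (0, 4, 0)
VC(e4, invoked at 6): max of VC(e2)=(0, 2, 1), VC(e5)=(1, 0, 0), then +1 on thread T2 → (1, 2, 2)
VC(e6, invoked at 10): max of VC(e4)=(1, 2, 2), then +1 on thread T2 → (1, 2, 3)
VC(e7, invoked at 13): max of VC(e6)=(1, 2, 3), VC(e8)=(0, 3, 0), then +1 on thread T2 → (1, 3, 4)
target: VC(e7) = (1, 3, 4)

(1, 3, 4)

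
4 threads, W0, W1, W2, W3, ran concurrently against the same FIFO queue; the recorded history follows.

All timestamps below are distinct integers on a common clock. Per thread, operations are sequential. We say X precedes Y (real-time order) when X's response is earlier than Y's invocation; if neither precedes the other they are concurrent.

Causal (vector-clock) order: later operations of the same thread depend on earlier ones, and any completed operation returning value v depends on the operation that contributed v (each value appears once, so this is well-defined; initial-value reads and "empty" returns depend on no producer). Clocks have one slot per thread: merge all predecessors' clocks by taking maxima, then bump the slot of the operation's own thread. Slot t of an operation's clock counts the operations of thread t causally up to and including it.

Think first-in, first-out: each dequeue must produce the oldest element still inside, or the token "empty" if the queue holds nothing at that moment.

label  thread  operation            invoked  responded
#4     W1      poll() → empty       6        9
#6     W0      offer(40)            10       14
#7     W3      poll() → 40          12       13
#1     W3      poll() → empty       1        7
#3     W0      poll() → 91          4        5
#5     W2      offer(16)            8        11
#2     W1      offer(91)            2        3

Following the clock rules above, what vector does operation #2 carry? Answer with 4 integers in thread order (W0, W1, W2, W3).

(0, 1, 0, 0)

no predecessors for #1 (invoked 1): W3 increments from zero → (0, 0, 0, 1)
no predecessors for #5 (invoked 8): W2 increments from zero → (0, 0, 1, 0)
no predecessors for #2 (invoked 2): W1 increments from zero → (0, 1, 0, 0)
invoked at 6, #4 merges VC(#2)=(0, 1, 0, 0) and bumps W1's slot → (0, 2, 0, 0)
invoked at 4, #3 merges VC(#2)=(0, 1, 0, 0) and bumps W0's slot → (1, 1, 0, 0)
invoked at 10, #6 merges VC(#3)=(1, 1, 0, 0) and bumps W0's slot → (2, 1, 0, 0)
invoked at 12, #7 merges VC(#1)=(0, 0, 0, 1), VC(#6)=(2, 1, 0, 0) and bumps W3's slot → (2, 1, 0, 2)
target: VC(#2) = (0, 1, 0, 0)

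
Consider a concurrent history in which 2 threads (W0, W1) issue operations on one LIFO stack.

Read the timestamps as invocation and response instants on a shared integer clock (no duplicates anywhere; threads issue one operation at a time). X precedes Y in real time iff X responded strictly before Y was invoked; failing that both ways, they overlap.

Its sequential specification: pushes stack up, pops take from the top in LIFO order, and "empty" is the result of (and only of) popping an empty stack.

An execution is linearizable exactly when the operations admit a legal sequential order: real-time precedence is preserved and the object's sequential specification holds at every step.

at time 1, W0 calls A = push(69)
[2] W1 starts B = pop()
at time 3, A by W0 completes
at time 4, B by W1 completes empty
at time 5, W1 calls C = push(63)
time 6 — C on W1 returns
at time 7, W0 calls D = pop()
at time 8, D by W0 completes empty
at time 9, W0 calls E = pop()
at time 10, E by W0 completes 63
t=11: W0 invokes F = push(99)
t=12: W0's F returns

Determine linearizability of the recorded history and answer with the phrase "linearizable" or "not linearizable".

not linearizable

events 1..7 are fine; event 8 — the response of D at time 8 — makes the prefix non-linearizable
the 4 completed operations admit 2 real-time orders; each fails the LIFO stack replay
for example A, B, C, D fails at step 2: B pop() → empty is not legal there
for example B, A, C, D fails at step 4: D pop() → empty is not legal there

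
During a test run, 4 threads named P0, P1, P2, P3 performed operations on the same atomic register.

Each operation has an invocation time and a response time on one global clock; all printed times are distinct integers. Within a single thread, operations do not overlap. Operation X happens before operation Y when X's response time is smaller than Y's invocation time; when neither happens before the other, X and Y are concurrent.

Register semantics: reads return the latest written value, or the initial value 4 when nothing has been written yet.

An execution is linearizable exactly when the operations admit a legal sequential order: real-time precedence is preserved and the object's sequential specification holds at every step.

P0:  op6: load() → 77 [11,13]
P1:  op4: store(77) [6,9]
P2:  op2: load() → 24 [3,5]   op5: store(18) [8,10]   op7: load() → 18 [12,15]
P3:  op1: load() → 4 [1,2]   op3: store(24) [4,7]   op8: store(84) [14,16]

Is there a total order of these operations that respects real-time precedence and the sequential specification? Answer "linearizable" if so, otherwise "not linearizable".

not linearizable

already the first 15 events (up to op7's response at time 15) admit no linearization; the first 14 still do
no legal order exists: 10 real-time-consistent candidates over 7 completed atomic register operations, all rejected
include/drop combinations of the 1 pending operation (op8) were all tried; none helps
for example op1, op2, op3, op4, op5, op6, op7 (pending dropped) fails at step 2: op2 load() → 24 is not legal there
for example op1, op2, op3, op4, op5, op7, op6 (pending dropped) fails at step 2: op2 load() → 24 is not legal there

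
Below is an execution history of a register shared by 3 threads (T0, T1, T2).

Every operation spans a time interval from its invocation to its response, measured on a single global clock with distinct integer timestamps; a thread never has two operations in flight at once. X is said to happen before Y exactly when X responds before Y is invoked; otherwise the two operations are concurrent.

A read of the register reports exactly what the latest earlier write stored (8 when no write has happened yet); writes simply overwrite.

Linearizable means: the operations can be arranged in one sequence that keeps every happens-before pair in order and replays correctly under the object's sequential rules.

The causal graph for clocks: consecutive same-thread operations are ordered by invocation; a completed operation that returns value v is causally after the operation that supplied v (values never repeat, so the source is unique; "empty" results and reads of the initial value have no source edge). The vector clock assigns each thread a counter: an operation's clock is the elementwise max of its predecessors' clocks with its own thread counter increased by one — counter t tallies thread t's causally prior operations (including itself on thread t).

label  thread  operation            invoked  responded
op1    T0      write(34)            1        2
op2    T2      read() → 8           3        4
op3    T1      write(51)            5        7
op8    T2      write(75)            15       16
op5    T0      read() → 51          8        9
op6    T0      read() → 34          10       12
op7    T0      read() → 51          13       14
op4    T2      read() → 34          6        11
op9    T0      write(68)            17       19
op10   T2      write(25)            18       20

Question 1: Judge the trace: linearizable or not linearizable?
not linearizable

the violation lands at event 4, op2's response at time 4: events 1..3 linearize, events 1..4 do not
exhaustive check: the 2 completed register ops admit one real-time order; illegal
sample order op1, op2 stalls at step 2 — op2 read() → 8 has no legal effect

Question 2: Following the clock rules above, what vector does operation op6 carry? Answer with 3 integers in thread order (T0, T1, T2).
(3, 1, 0)

VC(op2, invoked at 3): no causal predecessors; +1 on T2 → (0, 0, 1)
VC(op3, invoked at 5): no causal predecessors; +1 on T1 → (0, 1, 0)
VC(op1, invoked at 1): no causal predecessors; +1 on T0 → (1, 0, 0)
VC(op4, invoked at 6): max of VC(op1)=(1, 0, 0), VC(op2)=(0, 0, 1), then +1 on thread T2 → (1, 0, 2)
VC(op5, invoked at 8): max of VC(op1)=(1, 0, 0), VC(op3)=(0, 1, 0), then +1 on thread T0 → (2, 1, 0)
VC(op8, invoked at 15): max of VC(op4)=(1, 0, 2), then +1 on thread T2 → (1, 0, 3)
VC(op6, invoked at 10): max of VC(op1)=(1, 0, 0), VC(op5)=(2, 1, 0), then +1 on thread T0 → (3, 1, 0)
VC(op10, invoked at 18): max of VC(op8)=(1, 0, 3), then +1 on thread T2 → (1, 0, 4)
VC(op7, invoked at 13): max of VC(op3)=(0, 1, 0), VC(op6)=(3, 1, 0), then +1 on thread T0 → (4, 1, 0)
VC(op9, invoked at 17): max of VC(op7)=(4, 1, 0), then +1 on thread T0 → (5, 1, 0)
target: VC(op6) = (3, 1, 0)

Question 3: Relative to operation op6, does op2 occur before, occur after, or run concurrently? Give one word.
before

op2 spans [3,4], op6 spans [10,12]
resp(op2)=4 < inv(op6)=10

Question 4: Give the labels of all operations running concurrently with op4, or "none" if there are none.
op3, op5, op6

op4 spans [6,11]: anything still running between times 6 and 11 counts as concurrent
op1 [1,2]: before
op2 [3,4]: before
op3 [5,7]: concurrent
op5 [8,9]: concurrent
op6 [10,12]: concurrent
op7 [13,14]: after
op8 [15,16]: after
op9 [17,19]: after
op10 [18,20]: after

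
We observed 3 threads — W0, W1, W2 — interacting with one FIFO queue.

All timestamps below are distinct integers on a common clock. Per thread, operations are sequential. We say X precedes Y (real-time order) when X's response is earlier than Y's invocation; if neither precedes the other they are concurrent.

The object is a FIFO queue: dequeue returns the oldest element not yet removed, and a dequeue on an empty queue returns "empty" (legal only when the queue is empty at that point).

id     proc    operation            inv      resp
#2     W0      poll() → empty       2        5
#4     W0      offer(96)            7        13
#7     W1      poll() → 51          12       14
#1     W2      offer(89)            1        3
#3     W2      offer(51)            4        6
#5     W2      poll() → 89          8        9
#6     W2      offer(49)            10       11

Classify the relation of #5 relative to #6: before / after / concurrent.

before

#5 spans [8,9], #6 spans [10,11]
resp(#5)=9 < inv(#6)=10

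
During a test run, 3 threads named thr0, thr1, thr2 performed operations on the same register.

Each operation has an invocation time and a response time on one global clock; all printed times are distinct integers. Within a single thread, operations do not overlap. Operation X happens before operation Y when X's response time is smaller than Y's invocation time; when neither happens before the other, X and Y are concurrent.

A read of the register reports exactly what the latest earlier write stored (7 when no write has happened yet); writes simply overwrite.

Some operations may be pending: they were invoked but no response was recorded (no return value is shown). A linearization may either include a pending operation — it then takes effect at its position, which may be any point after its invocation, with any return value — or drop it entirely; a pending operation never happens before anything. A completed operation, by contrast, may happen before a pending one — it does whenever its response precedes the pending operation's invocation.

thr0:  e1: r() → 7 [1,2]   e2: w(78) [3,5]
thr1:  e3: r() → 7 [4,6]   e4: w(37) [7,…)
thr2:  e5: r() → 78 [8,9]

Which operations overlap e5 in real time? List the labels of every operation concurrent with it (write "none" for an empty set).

e4

concurrent with e5 ([8,9]): every op whose interval crosses 8..9
e1 [1,2]: before
e2 [3,5]: before
e3 [4,6]: before
e4 [7,…): concurrent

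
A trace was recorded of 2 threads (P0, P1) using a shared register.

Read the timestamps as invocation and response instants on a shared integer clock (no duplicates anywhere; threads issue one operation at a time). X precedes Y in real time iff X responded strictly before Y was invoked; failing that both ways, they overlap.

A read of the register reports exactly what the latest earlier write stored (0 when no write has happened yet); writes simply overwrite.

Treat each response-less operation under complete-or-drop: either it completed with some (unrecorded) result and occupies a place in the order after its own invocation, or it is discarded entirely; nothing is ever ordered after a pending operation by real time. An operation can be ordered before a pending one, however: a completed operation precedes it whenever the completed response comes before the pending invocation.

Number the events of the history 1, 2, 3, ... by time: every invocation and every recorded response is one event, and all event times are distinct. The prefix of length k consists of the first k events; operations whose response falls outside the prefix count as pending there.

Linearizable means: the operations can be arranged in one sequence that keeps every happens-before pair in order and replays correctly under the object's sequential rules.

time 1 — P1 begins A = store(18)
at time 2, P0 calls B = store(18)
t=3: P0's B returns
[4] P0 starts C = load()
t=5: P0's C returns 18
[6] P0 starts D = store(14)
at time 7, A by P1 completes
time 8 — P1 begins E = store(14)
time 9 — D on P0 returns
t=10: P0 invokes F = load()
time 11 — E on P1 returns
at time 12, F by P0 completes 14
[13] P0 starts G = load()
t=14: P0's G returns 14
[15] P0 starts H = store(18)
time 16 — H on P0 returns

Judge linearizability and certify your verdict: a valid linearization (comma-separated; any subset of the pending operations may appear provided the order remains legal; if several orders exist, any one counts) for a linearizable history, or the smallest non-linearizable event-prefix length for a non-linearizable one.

1. A store(18), leaving value 18
2. B store(18), leaving value 18
3. C load() → 18, leaving value 18
4. D store(14), leaving value 14
5. E store(14), leaving value 14
6. F load() → 14, leaving value 14
7. G load() → 14, leaving value 14
8. H store(18), leaving value 18

linearizable — witness: A, B, C, D, E, F, G, H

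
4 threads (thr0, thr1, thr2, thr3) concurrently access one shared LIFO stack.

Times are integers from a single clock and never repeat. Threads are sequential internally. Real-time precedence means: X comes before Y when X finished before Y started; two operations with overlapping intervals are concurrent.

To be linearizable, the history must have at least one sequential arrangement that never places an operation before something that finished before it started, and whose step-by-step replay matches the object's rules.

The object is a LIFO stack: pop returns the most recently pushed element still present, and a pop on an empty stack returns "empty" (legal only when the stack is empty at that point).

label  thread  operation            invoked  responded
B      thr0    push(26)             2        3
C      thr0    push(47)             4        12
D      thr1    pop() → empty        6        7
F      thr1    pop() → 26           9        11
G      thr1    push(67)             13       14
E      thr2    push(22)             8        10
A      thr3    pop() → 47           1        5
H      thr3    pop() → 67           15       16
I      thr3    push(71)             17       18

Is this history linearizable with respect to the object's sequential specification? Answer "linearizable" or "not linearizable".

through event 6 a valid linearization exists; event 7 (D responding at time 7) ends that
checked exhaustively: 2 real-time-consistent orders of 3 completed operations, zero legal LIFO stack replays
every completion of the 1 pending operation (C) was checked; none linearizes
for example A, B, D (pending dropped) fails at step 1: A pop() → 47 is not legal there
for example B, A, D (pending dropped) fails at step 2: A pop() → 47 is not legal there

not linearizable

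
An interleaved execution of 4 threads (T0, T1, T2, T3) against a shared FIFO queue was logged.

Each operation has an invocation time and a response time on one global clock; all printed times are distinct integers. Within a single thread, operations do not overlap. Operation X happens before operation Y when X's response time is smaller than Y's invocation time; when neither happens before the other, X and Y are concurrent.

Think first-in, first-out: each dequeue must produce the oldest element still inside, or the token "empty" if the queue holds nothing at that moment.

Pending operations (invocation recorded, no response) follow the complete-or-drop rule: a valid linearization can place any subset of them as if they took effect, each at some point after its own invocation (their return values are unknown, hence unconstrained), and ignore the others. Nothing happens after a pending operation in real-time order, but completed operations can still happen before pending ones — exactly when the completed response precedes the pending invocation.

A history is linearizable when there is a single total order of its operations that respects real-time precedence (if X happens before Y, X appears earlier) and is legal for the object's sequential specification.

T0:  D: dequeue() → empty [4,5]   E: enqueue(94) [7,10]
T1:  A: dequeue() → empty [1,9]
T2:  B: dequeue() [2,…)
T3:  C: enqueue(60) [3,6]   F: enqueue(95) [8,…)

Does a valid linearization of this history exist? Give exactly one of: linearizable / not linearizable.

linearizable

witness order: A, B, D, C, E
1. A dequeue() → empty, leaving queue <>
2. B dequeue() (pending, included), leaving queue <>
3. D dequeue() → empty, leaving queue <>
4. C enqueue(60), leaving queue <60>
5. E enqueue(94), leaving queue <60,94>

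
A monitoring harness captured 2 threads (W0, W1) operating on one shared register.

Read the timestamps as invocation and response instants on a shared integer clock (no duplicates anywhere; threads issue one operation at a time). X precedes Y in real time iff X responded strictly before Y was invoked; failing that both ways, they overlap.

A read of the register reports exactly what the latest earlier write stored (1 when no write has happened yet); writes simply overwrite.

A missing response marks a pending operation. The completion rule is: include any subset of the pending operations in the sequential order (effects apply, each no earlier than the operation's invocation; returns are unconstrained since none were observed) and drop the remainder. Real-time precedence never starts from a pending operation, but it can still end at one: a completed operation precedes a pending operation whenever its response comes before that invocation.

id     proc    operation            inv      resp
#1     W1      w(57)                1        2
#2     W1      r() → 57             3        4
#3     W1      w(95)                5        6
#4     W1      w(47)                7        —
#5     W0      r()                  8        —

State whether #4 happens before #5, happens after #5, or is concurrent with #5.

concurrent

#4 spans [7,…), #5 spans [8,…)
the intervals overlap in both directions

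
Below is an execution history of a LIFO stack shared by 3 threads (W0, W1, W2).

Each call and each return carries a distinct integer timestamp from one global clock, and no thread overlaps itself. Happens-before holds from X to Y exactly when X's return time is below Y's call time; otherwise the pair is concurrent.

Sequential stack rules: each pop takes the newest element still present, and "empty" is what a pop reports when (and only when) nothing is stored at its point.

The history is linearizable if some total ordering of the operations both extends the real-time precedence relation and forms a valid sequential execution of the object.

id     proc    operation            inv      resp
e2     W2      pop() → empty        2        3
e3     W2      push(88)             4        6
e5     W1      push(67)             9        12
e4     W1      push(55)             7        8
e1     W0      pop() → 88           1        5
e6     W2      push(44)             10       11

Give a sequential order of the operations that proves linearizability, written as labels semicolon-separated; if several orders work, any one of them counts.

e2; e3; e1; e4; e5; e6

step 1: e2 pop() → empty — stack <>
step 2: e3 push(88) — stack <88>
step 3: e1 pop() → 88 — stack <>
step 4: e4 push(55) — stack <55>
step 5: e5 push(67) — stack <55,67>
step 6: e6 push(44) — stack <55,67,44>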